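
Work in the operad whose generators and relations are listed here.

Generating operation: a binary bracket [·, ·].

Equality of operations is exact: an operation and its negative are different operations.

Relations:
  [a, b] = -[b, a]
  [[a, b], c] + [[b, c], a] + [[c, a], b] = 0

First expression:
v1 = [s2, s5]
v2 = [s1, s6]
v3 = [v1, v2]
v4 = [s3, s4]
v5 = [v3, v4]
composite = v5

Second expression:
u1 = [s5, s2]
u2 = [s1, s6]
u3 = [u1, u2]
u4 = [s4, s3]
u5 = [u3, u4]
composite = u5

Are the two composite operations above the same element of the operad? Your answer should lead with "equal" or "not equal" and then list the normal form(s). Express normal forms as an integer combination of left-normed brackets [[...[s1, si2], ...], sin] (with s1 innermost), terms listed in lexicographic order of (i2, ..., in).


equal; the common form is -[[[[[s1, s6], s2], s5], s3], s4] + [[[[[s1, s6], s2], s5], s4], s3] + [[[[[s1, s6], s5], s2], s3], s4] - [[[[[s1, s6], s5], s2], s4], s3]


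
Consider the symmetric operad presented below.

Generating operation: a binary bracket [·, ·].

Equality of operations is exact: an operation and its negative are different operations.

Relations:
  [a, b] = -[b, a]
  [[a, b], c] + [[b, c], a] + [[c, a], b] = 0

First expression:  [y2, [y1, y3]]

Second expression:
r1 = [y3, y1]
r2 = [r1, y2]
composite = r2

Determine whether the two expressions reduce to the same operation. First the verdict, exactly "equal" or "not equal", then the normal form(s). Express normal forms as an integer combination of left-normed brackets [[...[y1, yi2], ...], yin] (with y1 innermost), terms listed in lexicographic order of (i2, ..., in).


The first expression, normalized: -[[y1, y3], y2]
The second expression, normalized: -[[y1, y3], y2]
The normal forms match — equal.

equal — both sides give -[[y1, y3], y2]


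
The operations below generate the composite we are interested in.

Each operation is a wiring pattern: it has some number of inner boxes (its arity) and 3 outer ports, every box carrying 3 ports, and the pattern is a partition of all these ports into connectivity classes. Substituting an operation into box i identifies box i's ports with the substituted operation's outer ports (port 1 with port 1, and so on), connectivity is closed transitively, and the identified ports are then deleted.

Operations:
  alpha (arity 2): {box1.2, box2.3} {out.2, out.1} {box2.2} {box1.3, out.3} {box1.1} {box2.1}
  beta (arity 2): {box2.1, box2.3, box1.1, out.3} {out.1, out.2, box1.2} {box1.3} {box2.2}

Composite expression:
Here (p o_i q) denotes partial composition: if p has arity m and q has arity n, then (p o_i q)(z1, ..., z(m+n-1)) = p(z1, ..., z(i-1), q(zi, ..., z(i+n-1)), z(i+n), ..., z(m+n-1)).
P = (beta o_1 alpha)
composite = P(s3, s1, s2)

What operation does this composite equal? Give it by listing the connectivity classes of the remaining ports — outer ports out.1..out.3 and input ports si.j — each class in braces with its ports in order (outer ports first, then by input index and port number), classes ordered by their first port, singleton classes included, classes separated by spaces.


Reachability decides: close wires over beta-identified ports.
after alpha, the pattern on (s3, s1) reads {out.1, out.2} {out.3, s3.3} {s1.1} {s1.2} {s1.3, s3.2} {s3.1} (out.j = its outer ports)
after beta, the pattern on (s3, s1, s2) reads {out.1, out.2, out.3, s2.1, s2.3} {s1.1} {s1.2} {s1.3, s3.2} {s2.2} {s3.1} {s3.3} (out.j = its outer ports)

{out.1, out.2, out.3, s2.1, s2.3} {s1.1} {s1.2} {s1.3, s3.2} {s2.2} {s3.1} {s3.3}


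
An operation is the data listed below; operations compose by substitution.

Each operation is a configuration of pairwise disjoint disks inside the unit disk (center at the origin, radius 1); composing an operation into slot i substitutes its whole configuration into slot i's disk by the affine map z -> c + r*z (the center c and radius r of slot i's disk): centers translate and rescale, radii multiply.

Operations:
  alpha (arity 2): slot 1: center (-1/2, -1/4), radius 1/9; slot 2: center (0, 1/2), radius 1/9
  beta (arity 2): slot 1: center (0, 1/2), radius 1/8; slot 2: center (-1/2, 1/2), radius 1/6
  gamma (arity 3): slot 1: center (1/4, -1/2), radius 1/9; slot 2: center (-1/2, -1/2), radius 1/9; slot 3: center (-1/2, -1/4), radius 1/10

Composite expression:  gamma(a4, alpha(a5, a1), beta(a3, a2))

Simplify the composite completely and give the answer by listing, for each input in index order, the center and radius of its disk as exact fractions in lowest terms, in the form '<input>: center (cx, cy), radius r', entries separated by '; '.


Nesting under gamma composes maps z -> c + r*z down each a-path.
tracing a4 down its 1-map path: center (1/4, -1/2), radius 1/9
tracing a5 down its 2-map path: center (-5/9, -19/36), radius 1/81
tracing a1 down its 2-map path: center (-1/2, -4/9), radius 1/81
tracing a3 down its 2-map path: center (-1/2, -1/5), radius 1/80
tracing a2 down its 2-map path: center (-11/20, -1/5), radius 1/60

a1: center (-1/2, -4/9), radius 1/81; a2: center (-11/20, -1/5), radius 1/60; a3: center (-1/2, -1/5), radius 1/80; a4: center (1/4, -1/2), radius 1/9; a5: center (-5/9, -19/36), radius 1/81


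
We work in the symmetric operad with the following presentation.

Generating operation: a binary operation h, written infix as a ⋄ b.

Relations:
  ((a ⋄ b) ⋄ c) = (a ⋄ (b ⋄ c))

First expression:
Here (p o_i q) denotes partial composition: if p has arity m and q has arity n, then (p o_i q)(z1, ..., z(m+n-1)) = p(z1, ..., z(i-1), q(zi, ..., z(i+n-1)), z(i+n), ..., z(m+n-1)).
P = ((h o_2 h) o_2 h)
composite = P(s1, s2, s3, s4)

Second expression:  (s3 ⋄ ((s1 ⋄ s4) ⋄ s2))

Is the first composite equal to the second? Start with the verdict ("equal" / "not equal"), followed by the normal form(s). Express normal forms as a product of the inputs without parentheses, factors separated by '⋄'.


not equal: they reduce to s1 ⋄ s2 ⋄ s3 ⋄ s4 and s3 ⋄ s1 ⋄ s4 ⋄ s2

The first expression, normalized: s1 ⋄ s2 ⋄ s3 ⋄ s4
The second expression, normalized: s3 ⋄ s1 ⋄ s4 ⋄ s2
They disagree, so not equal.


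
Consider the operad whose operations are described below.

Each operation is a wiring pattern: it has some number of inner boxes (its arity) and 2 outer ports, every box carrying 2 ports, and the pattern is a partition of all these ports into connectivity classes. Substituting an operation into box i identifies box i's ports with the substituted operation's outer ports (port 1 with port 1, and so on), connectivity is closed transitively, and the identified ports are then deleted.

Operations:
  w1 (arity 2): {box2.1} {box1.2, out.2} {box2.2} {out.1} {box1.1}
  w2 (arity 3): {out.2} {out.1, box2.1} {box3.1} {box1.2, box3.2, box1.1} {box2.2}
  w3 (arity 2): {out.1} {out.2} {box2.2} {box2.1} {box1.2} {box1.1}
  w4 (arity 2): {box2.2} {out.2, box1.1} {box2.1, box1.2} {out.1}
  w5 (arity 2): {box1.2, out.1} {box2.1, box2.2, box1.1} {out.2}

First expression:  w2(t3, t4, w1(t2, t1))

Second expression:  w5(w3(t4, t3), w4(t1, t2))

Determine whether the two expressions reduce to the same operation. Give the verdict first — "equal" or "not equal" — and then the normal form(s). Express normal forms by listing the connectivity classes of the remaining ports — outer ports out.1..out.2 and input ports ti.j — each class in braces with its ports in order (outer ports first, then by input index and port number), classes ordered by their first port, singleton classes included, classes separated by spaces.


not equal; the first gives {out.1, t4.1} {out.2} {t1.1} {t1.2} {t2.1} {t2.2, t3.1, t3.2} {t4.2} and the second {out.1} {out.2} {t1.1} {t1.2, t2.1} {t2.2} {t3.1} {t3.2} {t4.1} {t4.2}

The first expression, normalized: {out.1, t4.1} {out.2} {t1.1} {t1.2} {t2.1} {t2.2, t3.1, t3.2} {t4.2}
The second expression, normalized: {out.1} {out.2} {t1.1} {t1.2, t2.1} {t2.2} {t3.1} {t3.2} {t4.1} {t4.2}
They disagree, so not equal.


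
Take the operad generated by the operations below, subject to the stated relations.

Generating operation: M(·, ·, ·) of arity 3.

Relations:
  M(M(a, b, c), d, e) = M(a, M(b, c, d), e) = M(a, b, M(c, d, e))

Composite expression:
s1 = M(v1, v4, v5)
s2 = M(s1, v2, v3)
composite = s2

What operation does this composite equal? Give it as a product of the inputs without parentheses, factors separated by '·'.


Under associativity of M, the answer is the v's in reading order.
M(v1, v4, v5) reduces to v1 · v4 · v5
M(M(v1, v4, v5), v2, v3) reduces to v1 · v4 · v5 · v2 · v3

v1 · v4 · v5 · v2 · v3


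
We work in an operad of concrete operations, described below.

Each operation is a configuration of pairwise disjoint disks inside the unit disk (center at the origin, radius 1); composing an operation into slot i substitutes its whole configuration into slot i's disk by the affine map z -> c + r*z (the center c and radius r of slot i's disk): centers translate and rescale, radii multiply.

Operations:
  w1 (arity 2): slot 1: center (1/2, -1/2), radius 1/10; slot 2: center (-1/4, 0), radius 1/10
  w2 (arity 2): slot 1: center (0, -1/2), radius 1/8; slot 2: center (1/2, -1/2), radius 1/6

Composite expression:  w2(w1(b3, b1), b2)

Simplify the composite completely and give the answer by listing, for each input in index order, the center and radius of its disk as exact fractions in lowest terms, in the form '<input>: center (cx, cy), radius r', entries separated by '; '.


b1: center (-1/32, -1/2), radius 1/80; b2: center (1/2, -1/2), radius 1/6; b3: center (1/16, -9/16), radius 1/80

Below w2, radii multiply path by path; the b-disk centers shift.
input b3: applying the 2 nested substitutions gives center (1/16, -9/16), radius 1/80
input b1: applying the 2 nested substitutions gives center (-1/32, -1/2), radius 1/80
input b2: applying the 1 nested substitution gives center (1/2, -1/2), radius 1/6


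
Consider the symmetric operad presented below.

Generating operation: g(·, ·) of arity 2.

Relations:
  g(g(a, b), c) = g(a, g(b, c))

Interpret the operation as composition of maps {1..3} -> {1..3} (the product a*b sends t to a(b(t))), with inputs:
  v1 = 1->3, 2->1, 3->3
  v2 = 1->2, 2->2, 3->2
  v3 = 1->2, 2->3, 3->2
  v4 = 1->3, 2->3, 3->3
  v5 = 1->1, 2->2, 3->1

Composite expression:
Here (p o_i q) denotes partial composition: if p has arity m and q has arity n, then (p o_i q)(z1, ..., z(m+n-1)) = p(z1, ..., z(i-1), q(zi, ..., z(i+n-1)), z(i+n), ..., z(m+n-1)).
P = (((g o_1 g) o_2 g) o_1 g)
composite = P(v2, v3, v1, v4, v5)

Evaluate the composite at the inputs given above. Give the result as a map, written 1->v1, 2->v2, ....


1->2, 2->2, 3->2

g(v2, v3) = 1->2, 2->2, 3->2
g(v1, v4) = 1->3, 2->3, 3->3
g(g(v2, v3), g(v1, v4)) = 1->2, 2->2, 3->2
g(g(g(v2, v3), g(v1, v4)), v5) = 1->2, 2->2, 3->2


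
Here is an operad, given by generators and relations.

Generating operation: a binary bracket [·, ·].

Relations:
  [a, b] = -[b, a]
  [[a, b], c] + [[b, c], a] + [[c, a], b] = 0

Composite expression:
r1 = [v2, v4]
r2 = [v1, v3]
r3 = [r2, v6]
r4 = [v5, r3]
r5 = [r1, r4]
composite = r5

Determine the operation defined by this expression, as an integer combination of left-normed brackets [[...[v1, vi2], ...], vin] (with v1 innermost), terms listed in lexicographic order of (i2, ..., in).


Left-normed coefficients sit on the v1-initial expansion words.
Composite bracket: [[v2, v4], [v5, [[v1, v3], v6]]]
Applying ab - ba throughout gives 32 signed words (2^5 = 32).
Coefficients come from the v1-initial words:
  the word v1v3v6v5v2v4 carries sign +1 and contributes +[[[[[v1, v3], v6], v5], v2], v4]
  the word v1v3v6v5v4v2 carries sign -1 and contributes -[[[[[v1, v3], v6], v5], v4], v2]

[[[[[v1, v3], v6], v5], v2], v4] - [[[[[v1, v3], v6], v5], v4], v2]


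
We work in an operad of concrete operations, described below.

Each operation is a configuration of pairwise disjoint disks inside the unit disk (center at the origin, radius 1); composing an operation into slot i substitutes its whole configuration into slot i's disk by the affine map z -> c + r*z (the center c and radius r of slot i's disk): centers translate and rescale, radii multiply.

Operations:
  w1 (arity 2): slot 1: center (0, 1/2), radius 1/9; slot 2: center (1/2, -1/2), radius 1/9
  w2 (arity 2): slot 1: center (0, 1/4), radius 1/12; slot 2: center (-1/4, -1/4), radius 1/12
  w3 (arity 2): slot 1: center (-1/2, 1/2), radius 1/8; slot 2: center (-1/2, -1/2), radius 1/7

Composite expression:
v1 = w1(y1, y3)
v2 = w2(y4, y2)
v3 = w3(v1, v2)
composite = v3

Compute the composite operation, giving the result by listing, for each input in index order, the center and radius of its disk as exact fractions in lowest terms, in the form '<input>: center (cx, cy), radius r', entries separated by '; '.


y1: center (-1/2, 9/16), radius 1/72; y2: center (-15/28, -15/28), radius 1/84; y3: center (-7/16, 7/16), radius 1/72; y4: center (-1/2, -13/28), radius 1/84

Affine substitution under w3: radii multiply and y-centers shift.
input y1: composing its 2 substitution steps yields center (-1/2, 9/16), radius 1/72
input y3: composing its 2 substitution steps yields center (-7/16, 7/16), radius 1/72
input y4: composing its 2 substitution steps yields center (-1/2, -13/28), radius 1/84
input y2: composing its 2 substitution steps yields center (-15/28, -15/28), radius 1/84


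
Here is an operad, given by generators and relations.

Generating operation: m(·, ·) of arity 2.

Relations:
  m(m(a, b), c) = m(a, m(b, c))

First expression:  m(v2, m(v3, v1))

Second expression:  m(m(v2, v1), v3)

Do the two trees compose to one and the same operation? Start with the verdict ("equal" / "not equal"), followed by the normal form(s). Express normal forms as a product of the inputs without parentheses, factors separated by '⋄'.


not equal; the first gives v2 ⋄ v3 ⋄ v1 and the second v2 ⋄ v1 ⋄ v3

Reducing the first expression gives v2 ⋄ v3 ⋄ v1
Reducing the second expression gives v2 ⋄ v1 ⋄ v3
The normal forms differ: not equal.


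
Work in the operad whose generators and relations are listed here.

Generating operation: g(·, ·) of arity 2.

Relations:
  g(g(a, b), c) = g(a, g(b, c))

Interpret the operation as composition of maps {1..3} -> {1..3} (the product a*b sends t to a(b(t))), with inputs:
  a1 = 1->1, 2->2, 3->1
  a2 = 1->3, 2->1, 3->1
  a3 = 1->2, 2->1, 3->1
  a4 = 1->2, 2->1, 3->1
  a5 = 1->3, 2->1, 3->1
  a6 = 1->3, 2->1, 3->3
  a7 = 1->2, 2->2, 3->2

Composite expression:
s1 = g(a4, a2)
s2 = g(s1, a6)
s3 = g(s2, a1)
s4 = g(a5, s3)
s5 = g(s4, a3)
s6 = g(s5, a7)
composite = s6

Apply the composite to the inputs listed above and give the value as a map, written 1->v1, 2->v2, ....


1->1, 2->1, 3->1

g(a4, a2) = 1->1, 2->2, 3->2
g(g(a4, a2), a6) = 1->2, 2->1, 3->2
g(g(g(a4, a2), a6), a1) = 1->2, 2->1, 3->2
g(a5, g(g(g(a4, a2), a6), a1)) = 1->1, 2->3, 3->1
g(g(a5, g(g(g(a4, a2), a6), a1)), a3) = 1->3, 2->1, 3->1
g(g(g(a5, g(g(g(a4, a2), a6), a1)), a3), a7) = 1->1, 2->1, 3->1


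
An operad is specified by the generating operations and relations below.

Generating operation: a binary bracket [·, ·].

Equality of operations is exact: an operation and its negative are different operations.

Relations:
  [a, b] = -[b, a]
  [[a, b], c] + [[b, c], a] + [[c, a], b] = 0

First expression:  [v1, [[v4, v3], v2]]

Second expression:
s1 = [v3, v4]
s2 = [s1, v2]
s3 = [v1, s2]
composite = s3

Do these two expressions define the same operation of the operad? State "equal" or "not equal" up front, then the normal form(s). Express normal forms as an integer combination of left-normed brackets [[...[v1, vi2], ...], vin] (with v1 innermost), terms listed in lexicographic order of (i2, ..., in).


not equal — first [[[v1, v2], v3], v4] - [[[v1, v2], v4], v3] - [[[v1, v3], v4], v2] + [[[v1, v4], v3], v2], second -[[[v1, v2], v3], v4] + [[[v1, v2], v4], v3] + [[[v1, v3], v4], v2] - [[[v1, v4], v3], v2]

In normal form, the first expression is [[[v1, v2], v3], v4] - [[[v1, v2], v4], v3] - [[[v1, v3], v4], v2] + [[[v1, v4], v3], v2]
In normal form, the second expression is -[[[v1, v2], v3], v4] + [[[v1, v2], v4], v3] + [[[v1, v3], v4], v2] - [[[v1, v4], v3], v2]
They disagree, so not equal.


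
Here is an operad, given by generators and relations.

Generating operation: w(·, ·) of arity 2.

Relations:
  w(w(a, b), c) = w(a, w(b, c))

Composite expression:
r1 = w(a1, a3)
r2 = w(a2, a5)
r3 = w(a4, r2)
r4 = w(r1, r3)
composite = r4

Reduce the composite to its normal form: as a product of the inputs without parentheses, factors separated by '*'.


a1 * a3 * a4 * a2 * a5

Associativity of w dissolves the nesting; only the a-input order survives.
w(a1, a3) spells out as a1 * a3
w(a2, a5) spells out as a2 * a5
w(a4, w(a2, a5)) spells out as a4 * a2 * a5
w(w(a1, a3), w(a4, w(a2, a5))) spells out as a1 * a3 * a4 * a2 * a5


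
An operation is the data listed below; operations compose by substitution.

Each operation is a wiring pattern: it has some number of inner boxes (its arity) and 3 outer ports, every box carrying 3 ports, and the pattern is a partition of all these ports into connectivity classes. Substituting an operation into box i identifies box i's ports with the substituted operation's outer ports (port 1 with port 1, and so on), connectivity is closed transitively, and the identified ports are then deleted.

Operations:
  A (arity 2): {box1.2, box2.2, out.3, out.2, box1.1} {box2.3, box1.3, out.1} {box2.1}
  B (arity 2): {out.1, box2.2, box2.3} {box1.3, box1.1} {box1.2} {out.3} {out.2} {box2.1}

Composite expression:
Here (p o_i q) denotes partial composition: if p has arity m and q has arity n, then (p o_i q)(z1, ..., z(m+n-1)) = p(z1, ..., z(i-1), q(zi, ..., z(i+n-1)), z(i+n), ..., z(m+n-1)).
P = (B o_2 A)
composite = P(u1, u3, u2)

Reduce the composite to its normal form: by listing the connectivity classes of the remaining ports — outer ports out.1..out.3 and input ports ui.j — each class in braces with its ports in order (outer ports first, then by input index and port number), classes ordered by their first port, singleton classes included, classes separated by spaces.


{out.1, u2.2, u3.1, u3.2} {out.2} {out.3} {u1.1, u1.3} {u1.2} {u2.1} {u2.3, u3.3}

After gluing at B, chains via deleted ports link the u-ports.
A over (u3, u2) gives {out.1, u2.3, u3.3} {out.2, out.3, u2.2, u3.1, u3.2} {u2.1}, out.j being that stage's outer ports
B over (u1, u3, u2) gives {out.1, u2.2, u3.1, u3.2} {out.2} {out.3} {u1.1, u1.3} {u1.2} {u2.1} {u2.3, u3.3}, out.j being that stage's outer ports


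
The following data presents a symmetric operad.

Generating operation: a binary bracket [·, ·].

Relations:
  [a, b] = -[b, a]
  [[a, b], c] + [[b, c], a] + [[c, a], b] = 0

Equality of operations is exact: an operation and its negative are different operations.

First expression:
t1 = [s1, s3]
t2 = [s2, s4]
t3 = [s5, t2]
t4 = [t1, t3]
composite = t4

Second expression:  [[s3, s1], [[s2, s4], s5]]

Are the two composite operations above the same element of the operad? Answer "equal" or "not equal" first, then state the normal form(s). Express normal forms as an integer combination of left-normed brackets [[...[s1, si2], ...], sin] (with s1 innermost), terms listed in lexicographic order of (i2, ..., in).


equal; the common form is -[[[[s1, s3], s2], s4], s5] + [[[[s1, s3], s4], s2], s5] + [[[[s1, s3], s5], s2], s4] - [[[[s1, s3], s5], s4], s2]

In normal form, the first expression is -[[[[s1, s3], s2], s4], s5] + [[[[s1, s3], s4], s2], s5] + [[[[s1, s3], s5], s2], s4] - [[[[s1, s3], s5], s4], s2]
In normal form, the second expression is -[[[[s1, s3], s2], s4], s5] + [[[[s1, s3], s4], s2], s5] + [[[[s1, s3], s5], s2], s4] - [[[[s1, s3], s5], s4], s2]
One common form — equal.


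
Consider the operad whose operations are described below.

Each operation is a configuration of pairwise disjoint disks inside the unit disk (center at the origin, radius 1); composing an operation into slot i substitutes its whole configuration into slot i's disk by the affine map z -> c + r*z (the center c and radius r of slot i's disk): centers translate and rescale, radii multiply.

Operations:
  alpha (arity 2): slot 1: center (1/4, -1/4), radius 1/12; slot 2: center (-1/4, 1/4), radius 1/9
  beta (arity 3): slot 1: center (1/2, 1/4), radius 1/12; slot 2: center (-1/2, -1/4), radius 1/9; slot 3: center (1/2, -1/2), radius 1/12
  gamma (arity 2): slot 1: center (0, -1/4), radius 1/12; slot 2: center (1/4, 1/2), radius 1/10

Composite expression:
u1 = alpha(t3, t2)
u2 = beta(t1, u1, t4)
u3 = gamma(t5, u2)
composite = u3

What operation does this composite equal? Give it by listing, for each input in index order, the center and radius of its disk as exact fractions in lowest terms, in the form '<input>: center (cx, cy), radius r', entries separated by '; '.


t1: center (3/10, 21/40), radius 1/120; t2: center (71/360, 43/90), radius 1/810; t3: center (73/360, 17/36), radius 1/1080; t4: center (3/10, 9/20), radius 1/120; t5: center (0, -1/4), radius 1/12

Below gamma, radii multiply path by path; the t-disk centers shift.
t5 passes through 1 substitution, ending at center (0, -1/4), radius 1/12
t1 passes through 2 substitutions, ending at center (3/10, 21/40), radius 1/120
t3 passes through 3 substitutions, ending at center (73/360, 17/36), radius 1/1080
t2 passes through 3 substitutions, ending at center (71/360, 43/90), radius 1/810
t4 passes through 2 substitutions, ending at center (3/10, 9/20), radius 1/120


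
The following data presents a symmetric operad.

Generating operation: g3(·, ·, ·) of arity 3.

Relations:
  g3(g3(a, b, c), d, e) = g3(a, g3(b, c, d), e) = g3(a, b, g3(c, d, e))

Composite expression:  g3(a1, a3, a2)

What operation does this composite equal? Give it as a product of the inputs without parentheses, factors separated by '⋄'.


a1 ⋄ a3 ⋄ a2

Key point: g3 is associative — brackets drop, the a-order remains.
g3(a1, a3, a2) flattens to a1 ⋄ a3 ⋄ a2


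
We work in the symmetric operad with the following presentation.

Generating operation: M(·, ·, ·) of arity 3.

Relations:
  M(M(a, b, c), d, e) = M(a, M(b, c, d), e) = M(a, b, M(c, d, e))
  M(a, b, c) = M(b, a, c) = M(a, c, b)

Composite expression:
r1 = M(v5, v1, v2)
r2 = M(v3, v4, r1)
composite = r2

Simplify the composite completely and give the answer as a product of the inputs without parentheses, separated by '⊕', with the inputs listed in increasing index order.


Reordering under M is free, so list the v-inputs canonically.
M(v5, v1, v2) spells out as v5 ⊕ v1 ⊕ v2
M(v3, v4, M(v5, v1, v2)) spells out as v3 ⊕ v4 ⊕ v5 ⊕ v1 ⊕ v2
commutativity sorts the factors: v1 ⊕ v2 ⊕ v3 ⊕ v4 ⊕ v5

v1 ⊕ v2 ⊕ v3 ⊕ v4 ⊕ v5


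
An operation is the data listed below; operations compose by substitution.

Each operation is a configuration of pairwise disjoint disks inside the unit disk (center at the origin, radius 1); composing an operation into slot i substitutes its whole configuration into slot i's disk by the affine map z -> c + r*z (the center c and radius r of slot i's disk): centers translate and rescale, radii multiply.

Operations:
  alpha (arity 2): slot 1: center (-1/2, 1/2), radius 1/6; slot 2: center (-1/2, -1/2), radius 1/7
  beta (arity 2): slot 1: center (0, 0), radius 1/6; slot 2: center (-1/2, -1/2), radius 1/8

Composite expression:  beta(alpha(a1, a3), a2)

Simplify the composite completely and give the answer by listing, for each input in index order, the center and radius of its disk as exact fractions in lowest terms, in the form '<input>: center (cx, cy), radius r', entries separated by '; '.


a1: center (-1/12, 1/12), radius 1/36; a2: center (-1/2, -1/2), radius 1/8; a3: center (-1/12, -1/12), radius 1/42


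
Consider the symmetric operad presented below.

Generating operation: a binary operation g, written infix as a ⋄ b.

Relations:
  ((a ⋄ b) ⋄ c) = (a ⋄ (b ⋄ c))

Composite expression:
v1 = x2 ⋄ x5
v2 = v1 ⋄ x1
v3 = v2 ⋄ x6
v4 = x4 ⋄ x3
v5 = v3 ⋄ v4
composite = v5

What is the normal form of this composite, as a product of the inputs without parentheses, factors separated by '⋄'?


x2 ⋄ x5 ⋄ x1 ⋄ x6 ⋄ x4 ⋄ x3


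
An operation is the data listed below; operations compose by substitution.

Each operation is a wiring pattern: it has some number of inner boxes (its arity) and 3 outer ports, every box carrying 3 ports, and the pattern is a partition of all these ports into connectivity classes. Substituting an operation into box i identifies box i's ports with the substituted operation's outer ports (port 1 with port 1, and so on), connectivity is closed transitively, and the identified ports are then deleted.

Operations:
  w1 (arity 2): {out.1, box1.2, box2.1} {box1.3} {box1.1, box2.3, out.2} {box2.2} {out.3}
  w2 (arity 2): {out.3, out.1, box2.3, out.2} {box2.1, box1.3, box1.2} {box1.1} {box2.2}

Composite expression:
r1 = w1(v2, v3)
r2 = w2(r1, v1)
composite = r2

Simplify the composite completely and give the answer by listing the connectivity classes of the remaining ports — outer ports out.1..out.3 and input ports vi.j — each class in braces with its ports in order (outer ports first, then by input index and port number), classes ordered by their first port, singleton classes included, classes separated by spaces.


{out.1, out.2, out.3, v1.3} {v1.1, v2.1, v3.3} {v1.2} {v2.2, v3.1} {v2.3} {v3.2}

Substituting into w2 glues patterns; closure does the rest.
the subtree at w1 composes to {out.1, v2.2, v3.1} {out.2, v2.1, v3.3} {out.3} {v2.3} {v3.2} on (v2, v3); out.j = own outer ports
the subtree at w2 composes to {out.1, out.2, out.3, v1.3} {v1.1, v2.1, v3.3} {v1.2} {v2.2, v3.1} {v2.3} {v3.2} on (v2, v3, v1); out.j = own outer ports


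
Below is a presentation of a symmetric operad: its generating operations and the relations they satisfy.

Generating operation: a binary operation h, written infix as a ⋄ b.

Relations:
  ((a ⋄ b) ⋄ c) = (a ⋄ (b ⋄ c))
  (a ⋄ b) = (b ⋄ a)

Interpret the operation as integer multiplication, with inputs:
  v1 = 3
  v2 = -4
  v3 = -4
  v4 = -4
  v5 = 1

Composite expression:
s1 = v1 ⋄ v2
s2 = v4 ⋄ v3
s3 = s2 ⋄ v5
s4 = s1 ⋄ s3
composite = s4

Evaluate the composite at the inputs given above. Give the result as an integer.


-192

(v1 ⋄ v2) = -12
(v4 ⋄ v3) = 16
((v4 ⋄ v3) ⋄ v5) = 16
((v1 ⋄ v2) ⋄ ((v4 ⋄ v3) ⋄ v5)) = -192


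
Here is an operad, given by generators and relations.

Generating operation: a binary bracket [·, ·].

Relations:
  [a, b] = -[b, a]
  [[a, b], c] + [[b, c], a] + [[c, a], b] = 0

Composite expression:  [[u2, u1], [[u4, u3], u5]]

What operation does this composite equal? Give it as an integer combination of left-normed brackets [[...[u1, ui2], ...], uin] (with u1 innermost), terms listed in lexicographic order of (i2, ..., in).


[[[[u1, u2], u3], u4], u5] - [[[[u1, u2], u4], u3], u5] - [[[[u1, u2], u5], u3], u4] + [[[[u1, u2], u5], u4], u3]

Skip Jacobi rewriting: expand, keep u1-initial words, read off terms.
Composite bracket: [[u2, u1], [[u4, u3], u5]]
The bracket unfolds into 16 signed words via [a, b] = ab - ba (2^4 = 16).
Coefficients come from the u1-initial words:
  sign of u1u2u3u4u5 is +1, so it contributes +[[[[u1, u2], u3], u4], u5]
  sign of u1u2u4u3u5 is -1, so it contributes -[[[[u1, u2], u4], u3], u5]
  sign of u1u2u5u3u4 is -1, so it contributes -[[[[u1, u2], u5], u3], u4]
  sign of u1u2u5u4u3 is +1, so it contributes +[[[[u1, u2], u5], u4], u3]


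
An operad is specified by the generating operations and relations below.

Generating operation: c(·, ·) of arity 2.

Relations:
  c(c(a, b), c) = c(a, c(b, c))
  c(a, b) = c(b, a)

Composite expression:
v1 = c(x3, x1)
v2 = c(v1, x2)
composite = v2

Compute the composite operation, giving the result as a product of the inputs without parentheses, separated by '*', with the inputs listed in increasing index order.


x1 * x2 * x3

Reordering under c is free, so list the x-inputs canonically.
c(x3, x1) linearizes to x3 * x1
c(c(x3, x1), x2) linearizes to x3 * x1 * x2
putting the inputs in ascending order: x1 * x2 * x3


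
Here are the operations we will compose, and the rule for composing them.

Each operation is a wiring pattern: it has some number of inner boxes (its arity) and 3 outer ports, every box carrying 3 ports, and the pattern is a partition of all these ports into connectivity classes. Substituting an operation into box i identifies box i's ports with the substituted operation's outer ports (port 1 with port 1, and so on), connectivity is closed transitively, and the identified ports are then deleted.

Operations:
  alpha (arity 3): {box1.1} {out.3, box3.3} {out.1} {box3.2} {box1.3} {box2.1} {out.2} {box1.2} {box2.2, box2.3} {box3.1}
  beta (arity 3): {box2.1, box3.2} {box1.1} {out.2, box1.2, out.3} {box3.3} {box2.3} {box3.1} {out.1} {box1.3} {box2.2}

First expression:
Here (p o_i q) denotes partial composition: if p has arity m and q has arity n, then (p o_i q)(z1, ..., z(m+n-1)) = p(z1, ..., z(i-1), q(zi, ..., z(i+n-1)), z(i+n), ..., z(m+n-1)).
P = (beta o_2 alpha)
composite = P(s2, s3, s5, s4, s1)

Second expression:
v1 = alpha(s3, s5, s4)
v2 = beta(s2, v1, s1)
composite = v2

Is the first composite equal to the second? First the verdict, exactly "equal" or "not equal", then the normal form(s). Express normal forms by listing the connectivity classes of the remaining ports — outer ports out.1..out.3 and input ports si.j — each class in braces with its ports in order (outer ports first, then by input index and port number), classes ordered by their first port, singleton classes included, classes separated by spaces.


equal; both compose to {out.1} {out.2, out.3, s2.2} {s1.1} {s1.2} {s1.3} {s2.1} {s2.3} {s3.1} {s3.2} {s3.3} {s4.1} {s4.2} {s4.3} {s5.1} {s5.2, s5.3}

In normal form, the first expression is {out.1} {out.2, out.3, s2.2} {s1.1} {s1.2} {s1.3} {s2.1} {s2.3} {s3.1} {s3.2} {s3.3} {s4.1} {s4.2} {s4.3} {s5.1} {s5.2, s5.3}
In normal form, the second expression is {out.1} {out.2, out.3, s2.2} {s1.1} {s1.2} {s1.3} {s2.1} {s2.3} {s3.1} {s3.2} {s3.3} {s4.1} {s4.2} {s4.3} {s5.1} {s5.2, s5.3}
The normal forms match — equal.


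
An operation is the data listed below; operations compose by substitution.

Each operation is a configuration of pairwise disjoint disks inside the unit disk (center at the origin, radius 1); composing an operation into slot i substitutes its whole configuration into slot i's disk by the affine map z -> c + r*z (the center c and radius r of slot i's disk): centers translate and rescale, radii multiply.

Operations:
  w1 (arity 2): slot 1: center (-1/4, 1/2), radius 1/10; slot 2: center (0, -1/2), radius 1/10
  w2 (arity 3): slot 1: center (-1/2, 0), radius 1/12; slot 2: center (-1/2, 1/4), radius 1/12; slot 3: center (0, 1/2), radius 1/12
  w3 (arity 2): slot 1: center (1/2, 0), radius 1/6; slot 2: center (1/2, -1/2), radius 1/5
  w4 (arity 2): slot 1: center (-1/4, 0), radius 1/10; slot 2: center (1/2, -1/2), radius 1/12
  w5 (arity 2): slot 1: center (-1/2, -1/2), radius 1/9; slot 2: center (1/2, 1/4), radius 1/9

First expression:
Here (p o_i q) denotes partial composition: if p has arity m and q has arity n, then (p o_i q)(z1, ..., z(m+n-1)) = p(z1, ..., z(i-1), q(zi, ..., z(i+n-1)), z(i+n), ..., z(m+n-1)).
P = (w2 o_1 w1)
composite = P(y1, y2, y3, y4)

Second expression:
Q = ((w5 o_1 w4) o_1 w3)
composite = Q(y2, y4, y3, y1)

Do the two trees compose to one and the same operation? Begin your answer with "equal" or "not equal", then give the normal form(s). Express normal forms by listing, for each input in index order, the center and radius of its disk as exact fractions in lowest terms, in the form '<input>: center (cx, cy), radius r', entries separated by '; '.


not equal — first y1: center (-25/48, 1/24), radius 1/120; y2: center (-1/2, -1/24), radius 1/120; y3: center (-1/2, 1/4), radius 1/12; y4: center (0, 1/2), radius 1/12, second y1: center (1/2, 1/4), radius 1/9; y2: center (-47/90, -1/2), radius 1/540; y3: center (-4/9, -5/9), radius 1/108; y4: center (-47/90, -91/180), radius 1/450


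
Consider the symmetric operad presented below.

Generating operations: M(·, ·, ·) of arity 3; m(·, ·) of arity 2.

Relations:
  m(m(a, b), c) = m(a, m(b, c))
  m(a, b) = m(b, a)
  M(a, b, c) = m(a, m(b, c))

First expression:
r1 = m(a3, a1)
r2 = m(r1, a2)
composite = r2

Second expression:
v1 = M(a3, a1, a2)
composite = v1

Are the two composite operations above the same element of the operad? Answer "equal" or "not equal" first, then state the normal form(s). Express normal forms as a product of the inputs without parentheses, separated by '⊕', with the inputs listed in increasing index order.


In normal form, the first expression is a1 ⊕ a2 ⊕ a3
In normal form, the second expression is a1 ⊕ a2 ⊕ a3
Identical normal forms: equal.

equal: each reduces to a1 ⊕ a2 ⊕ a3


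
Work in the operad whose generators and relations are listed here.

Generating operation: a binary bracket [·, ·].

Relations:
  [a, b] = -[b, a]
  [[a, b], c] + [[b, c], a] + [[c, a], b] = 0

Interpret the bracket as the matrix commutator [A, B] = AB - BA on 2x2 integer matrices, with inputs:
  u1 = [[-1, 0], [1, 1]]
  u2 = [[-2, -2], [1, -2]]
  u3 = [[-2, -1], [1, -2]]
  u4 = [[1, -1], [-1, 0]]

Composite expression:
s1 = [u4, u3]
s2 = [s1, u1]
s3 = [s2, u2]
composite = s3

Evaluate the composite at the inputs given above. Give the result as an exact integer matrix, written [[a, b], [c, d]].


[[10, 4], [2, -10]]

[u4, u3] = [[-2, -1], [-1, 2]]
[[u4, u3], u1] = [[-1, -2], [6, 1]]
[[[u4, u3], u1], u2] = [[10, 4], [2, -10]]


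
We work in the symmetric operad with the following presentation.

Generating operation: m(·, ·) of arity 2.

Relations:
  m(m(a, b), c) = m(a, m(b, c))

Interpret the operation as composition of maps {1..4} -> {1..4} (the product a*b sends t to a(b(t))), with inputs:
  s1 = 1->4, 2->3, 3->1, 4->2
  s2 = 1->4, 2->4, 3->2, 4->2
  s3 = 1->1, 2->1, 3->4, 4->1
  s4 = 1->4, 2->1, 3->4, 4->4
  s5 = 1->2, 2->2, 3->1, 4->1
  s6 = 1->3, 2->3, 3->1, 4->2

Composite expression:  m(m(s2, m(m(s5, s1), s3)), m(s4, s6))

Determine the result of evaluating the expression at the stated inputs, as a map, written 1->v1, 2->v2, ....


1->4, 2->4, 3->4, 4->4

m(s5, s1) = 1->1, 2->1, 3->2, 4->2
m(m(s5, s1), s3) = 1->1, 2->1, 3->2, 4->1
m(s2, m(m(s5, s1), s3)) = 1->4, 2->4, 3->4, 4->4
m(s4, s6) = 1->4, 2->4, 3->4, 4->1
m(m(s2, m(m(s5, s1), s3)), m(s4, s6)) = 1->4, 2->4, 3->4, 4->4


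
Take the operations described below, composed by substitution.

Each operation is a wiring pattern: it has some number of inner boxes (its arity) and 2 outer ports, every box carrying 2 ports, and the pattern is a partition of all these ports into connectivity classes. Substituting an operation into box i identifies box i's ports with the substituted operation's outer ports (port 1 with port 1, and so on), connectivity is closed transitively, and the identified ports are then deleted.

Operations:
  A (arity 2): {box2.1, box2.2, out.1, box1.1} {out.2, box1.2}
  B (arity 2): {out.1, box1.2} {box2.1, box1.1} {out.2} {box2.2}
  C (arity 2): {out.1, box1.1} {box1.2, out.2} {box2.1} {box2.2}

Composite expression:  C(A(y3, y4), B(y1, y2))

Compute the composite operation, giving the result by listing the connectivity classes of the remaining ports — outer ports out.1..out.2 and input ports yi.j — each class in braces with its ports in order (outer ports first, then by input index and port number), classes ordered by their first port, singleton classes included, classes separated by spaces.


{out.1, y3.1, y4.1, y4.2} {out.2, y3.2} {y1.1, y2.1} {y1.2} {y2.2}

After gluing at C, chains via deleted ports link the y-ports.
through A, on inputs (y3, y4): {out.1, y3.1, y4.1, y4.2} {out.2, y3.2} (out.j = stage outer ports)
through B, on inputs (y1, y2): {out.1, y1.2} {out.2} {y1.1, y2.1} {y2.2} (out.j = stage outer ports)
through C, on inputs (y3, y4, y1, y2): {out.1, y3.1, y4.1, y4.2} {out.2, y3.2} {y1.1, y2.1} {y1.2} {y2.2} (out.j = stage outer ports)


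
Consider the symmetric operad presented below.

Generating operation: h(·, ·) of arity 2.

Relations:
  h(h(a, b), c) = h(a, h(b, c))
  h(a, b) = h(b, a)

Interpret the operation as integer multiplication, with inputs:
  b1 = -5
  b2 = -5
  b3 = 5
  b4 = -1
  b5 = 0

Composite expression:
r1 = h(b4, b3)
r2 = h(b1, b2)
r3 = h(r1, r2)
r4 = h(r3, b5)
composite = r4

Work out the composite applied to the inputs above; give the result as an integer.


0

h(b4, b3) = -5
h(b1, b2) = 25
h(h(b4, b3), h(b1, b2)) = -125
h(h(h(b4, b3), h(b1, b2)), b5) = 0


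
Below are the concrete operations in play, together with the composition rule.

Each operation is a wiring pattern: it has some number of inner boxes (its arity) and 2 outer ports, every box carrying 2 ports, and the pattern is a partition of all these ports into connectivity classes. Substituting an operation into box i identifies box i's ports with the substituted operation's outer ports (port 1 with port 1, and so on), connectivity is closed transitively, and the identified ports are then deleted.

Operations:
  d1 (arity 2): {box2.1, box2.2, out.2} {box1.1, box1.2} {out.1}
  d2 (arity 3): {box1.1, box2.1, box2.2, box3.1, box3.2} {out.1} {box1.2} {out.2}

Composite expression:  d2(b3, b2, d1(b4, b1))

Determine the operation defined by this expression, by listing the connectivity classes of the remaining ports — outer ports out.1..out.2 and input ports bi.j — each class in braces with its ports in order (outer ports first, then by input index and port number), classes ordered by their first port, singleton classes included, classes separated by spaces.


{out.1} {out.2} {b1.1, b1.2, b2.1, b2.2, b3.1} {b3.2} {b4.1, b4.2}


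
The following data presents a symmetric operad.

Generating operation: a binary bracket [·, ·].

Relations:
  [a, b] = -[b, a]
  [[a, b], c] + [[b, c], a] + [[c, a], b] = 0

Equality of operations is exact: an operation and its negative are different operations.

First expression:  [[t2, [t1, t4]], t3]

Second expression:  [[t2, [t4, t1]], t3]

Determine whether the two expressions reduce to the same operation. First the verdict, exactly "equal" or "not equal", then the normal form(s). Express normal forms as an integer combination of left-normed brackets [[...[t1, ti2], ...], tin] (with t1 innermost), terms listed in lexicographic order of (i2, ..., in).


The first expression reduces to -[[[t1, t4], t2], t3]
The second expression reduces to [[[t1, t4], t2], t3]
The normal forms differ: not equal.

not equal; the first gives -[[[t1, t4], t2], t3] and the second [[[t1, t4], t2], t3]


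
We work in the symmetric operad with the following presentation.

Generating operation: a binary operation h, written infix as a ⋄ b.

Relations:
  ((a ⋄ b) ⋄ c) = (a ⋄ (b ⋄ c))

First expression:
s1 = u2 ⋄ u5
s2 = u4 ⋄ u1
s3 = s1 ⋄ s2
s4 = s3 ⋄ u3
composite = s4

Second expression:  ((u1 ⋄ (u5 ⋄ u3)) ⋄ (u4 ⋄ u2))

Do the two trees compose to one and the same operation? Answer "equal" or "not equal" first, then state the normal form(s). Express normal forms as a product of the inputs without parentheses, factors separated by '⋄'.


not equal — first u2 ⋄ u5 ⋄ u4 ⋄ u1 ⋄ u3, second u1 ⋄ u5 ⋄ u3 ⋄ u4 ⋄ u2

In normal form, the first expression is u2 ⋄ u5 ⋄ u4 ⋄ u1 ⋄ u3
In normal form, the second expression is u1 ⋄ u5 ⋄ u3 ⋄ u4 ⋄ u2
The normal forms differ: not equal.


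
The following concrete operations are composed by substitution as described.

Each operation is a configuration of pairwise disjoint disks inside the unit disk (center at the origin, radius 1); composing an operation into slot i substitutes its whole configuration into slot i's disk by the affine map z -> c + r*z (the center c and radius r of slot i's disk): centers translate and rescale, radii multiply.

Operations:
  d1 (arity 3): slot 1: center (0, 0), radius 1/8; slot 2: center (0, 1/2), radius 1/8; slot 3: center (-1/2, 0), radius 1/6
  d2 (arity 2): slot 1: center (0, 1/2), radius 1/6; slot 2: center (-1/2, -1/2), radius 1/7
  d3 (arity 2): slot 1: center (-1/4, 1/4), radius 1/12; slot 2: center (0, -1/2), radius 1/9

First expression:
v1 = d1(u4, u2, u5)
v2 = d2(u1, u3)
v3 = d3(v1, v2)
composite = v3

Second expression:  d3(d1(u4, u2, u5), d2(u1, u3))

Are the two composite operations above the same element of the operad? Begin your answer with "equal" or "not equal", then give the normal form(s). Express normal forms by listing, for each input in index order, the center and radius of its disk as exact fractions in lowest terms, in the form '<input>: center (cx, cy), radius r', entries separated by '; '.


equal — both sides give u1: center (0, -4/9), radius 1/54; u2: center (-1/4, 7/24), radius 1/96; u3: center (-1/18, -5/9), radius 1/63; u4: center (-1/4, 1/4), radius 1/96; u5: center (-7/24, 1/4), radius 1/72

In normal form, the first expression is u1: center (0, -4/9), radius 1/54; u2: center (-1/4, 7/24), radius 1/96; u3: center (-1/18, -5/9), radius 1/63; u4: center (-1/4, 1/4), radius 1/96; u5: center (-7/24, 1/4), radius 1/72
In normal form, the second expression is u1: center (0, -4/9), radius 1/54; u2: center (-1/4, 7/24), radius 1/96; u3: center (-1/18, -5/9), radius 1/63; u4: center (-1/4, 1/4), radius 1/96; u5: center (-7/24, 1/4), radius 1/72
The forms coincide; equal.
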